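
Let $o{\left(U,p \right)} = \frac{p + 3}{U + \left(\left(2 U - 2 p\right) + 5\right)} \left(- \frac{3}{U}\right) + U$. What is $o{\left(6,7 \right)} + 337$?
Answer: $\frac{3082}{9} \approx 342.44$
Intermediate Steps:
$o{\left(U,p \right)} = U - \frac{3 \left(3 + p\right)}{U \left(5 - 2 p + 3 U\right)}$ ($o{\left(U,p \right)} = \frac{3 + p}{U + \left(\left(- 2 p + 2 U\right) + 5\right)} \left(- \frac{3}{U}\right) + U = \frac{3 + p}{U + \left(5 - 2 p + 2 U\right)} \left(- \frac{3}{U}\right) + U = \frac{3 + p}{5 - 2 p + 3 U} \left(- \frac{3}{U}\right) + U = - \frac{3 \left(3 + p\right)}{U \left(5 - 2 p + 3 U\right)} + U = U - \frac{3 \left(3 + p\right)}{U \left(5 - 2 p + 3 U\right)}$)
$o{\left(6,7 \right)} + 337 = \frac{-9 - 21 + 3 \cdot 6^{3} + 5 \cdot 6^{2} - 14 \cdot 6^{2}}{6 \left(5 - 14 + 3 \cdot 6\right)} + 337 = \frac{-9 - 21 + 3 \cdot 216 + 5 \cdot 36 - 14 \cdot 36}{6 \left(5 - 14 + 18\right)} + 337 = \frac{-9 - 21 + 648 + 180 - 504}{6 \cdot 9} + 337 = \frac{1}{6} \cdot \frac{1}{9} \cdot 294 + 337 = \frac{49}{9} + 337 = \frac{3082}{9}$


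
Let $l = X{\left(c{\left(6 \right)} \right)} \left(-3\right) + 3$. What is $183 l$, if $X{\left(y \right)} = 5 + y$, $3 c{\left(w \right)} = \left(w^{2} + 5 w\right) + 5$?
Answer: $-15189$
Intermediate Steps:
$c{\left(w \right)} = \frac{5}{3} + \frac{w^{2}}{3} + \frac{5 w}{3}$ ($c{\left(w \right)} = \frac{\left(w^{2} + 5 w\right) + 5}{3} = \frac{5 + w^{2} + 5 w}{3} = \frac{5}{3} + \frac{w^{2}}{3} + \frac{5 w}{3}$)
$l = -83$ ($l = \left(5 + \left(\frac{5}{3} + \frac{6^{2}}{3} + \frac{5}{3} \cdot 6\right)\right) \left(-3\right) + 3 = \left(5 + \left(\frac{5}{3} + \frac{1}{3} \cdot 36 + 10\right)\right) \left(-3\right) + 3 = \left(5 + \left(\frac{5}{3} + 12 + 10\right)\right) \left(-3\right) + 3 = \left(5 + \frac{71}{3}\right) \left(-3\right) + 3 = \frac{86}{3} \left(-3\right) + 3 = -86 + 3 = -83$)
$183 l = 183 \left(-83\right) = -15189$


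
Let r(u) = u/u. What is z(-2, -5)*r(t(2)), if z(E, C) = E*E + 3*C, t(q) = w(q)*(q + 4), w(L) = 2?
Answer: -11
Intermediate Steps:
t(q) = 8 + 2*q (t(q) = 2*(q + 4) = 2*(4 + q) = 8 + 2*q)
z(E, C) = E**2 + 3*C
r(u) = 1
z(-2, -5)*r(t(2)) = ((-2)**2 + 3*(-5))*1 = (4 - 15)*1 = -11*1 = -11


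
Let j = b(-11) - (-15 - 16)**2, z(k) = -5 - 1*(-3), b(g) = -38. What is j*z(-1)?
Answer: 1998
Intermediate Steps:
z(k) = -2 (z(k) = -5 + 3 = -2)
j = -999 (j = -38 - (-15 - 16)**2 = -38 - 1*(-31)**2 = -38 - 1*961 = -38 - 961 = -999)
j*z(-1) = -999*(-2) = 1998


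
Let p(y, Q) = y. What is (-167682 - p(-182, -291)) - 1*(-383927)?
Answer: 216427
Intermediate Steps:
(-167682 - p(-182, -291)) - 1*(-383927) = (-167682 - 1*(-182)) - 1*(-383927) = (-167682 + 182) + 383927 = -167500 + 383927 = 216427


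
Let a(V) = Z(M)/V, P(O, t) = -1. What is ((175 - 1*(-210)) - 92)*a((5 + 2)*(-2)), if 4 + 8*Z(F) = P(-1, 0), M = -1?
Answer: 1465/112 ≈ 13.080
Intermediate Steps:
Z(F) = -5/8 (Z(F) = -½ + (⅛)*(-1) = -½ - ⅛ = -5/8)
a(V) = -5/(8*V)
((175 - 1*(-210)) - 92)*a((5 + 2)*(-2)) = ((175 - 1*(-210)) - 92)*(-5*(-1/(2*(5 + 2)))/8) = ((175 + 210) - 92)*(-5/(8*(7*(-2)))) = (385 - 92)*(-5/8/(-14)) = 293*(-5/8*(-1/14)) = 293*(5/112) = 1465/112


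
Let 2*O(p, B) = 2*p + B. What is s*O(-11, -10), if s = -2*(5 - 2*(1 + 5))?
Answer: -224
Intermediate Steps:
O(p, B) = p + B/2 (O(p, B) = (2*p + B)/2 = (B + 2*p)/2 = p + B/2)
s = 14 (s = -2*(5 - 2*6) = -2*(5 - 12) = -2*(-7) = 14)
s*O(-11, -10) = 14*(-11 + (1/2)*(-10)) = 14*(-11 - 5) = 14*(-16) = -224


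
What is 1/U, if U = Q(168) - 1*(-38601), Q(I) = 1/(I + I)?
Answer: 336/12969937 ≈ 2.5906e-5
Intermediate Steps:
Q(I) = 1/(2*I)
U = 12969937/336 (U = (½)/168 - 1*(-38601) = (½)*(1/168) + 38601 = 1/336 + 38601 = 12969937/336 ≈ 38601.)
1/U = 1/(12969937/336) = 336/12969937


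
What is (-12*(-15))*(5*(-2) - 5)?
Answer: -2700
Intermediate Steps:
(-12*(-15))*(5*(-2) - 5) = 180*(-10 - 5) = 180*(-15) = -2700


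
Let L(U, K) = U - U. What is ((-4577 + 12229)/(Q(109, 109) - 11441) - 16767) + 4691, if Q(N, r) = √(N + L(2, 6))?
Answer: -395198033701/32724093 - 1913*√109/32724093 ≈ -12077.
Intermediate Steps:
L(U, K) = 0
Q(N, r) = √N (Q(N, r) = √(N + 0) = √N)
((-4577 + 12229)/(Q(109, 109) - 11441) - 16767) + 4691 = ((-4577 + 12229)/(√109 - 11441) - 16767) + 4691 = (7652/(-11441 + √109) - 16767) + 4691 = (-16767 + 7652/(-11441 + √109)) + 4691 = -12076 + 7652/(-11441 + √109)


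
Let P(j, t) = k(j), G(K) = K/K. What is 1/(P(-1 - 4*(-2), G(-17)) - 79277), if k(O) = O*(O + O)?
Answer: -1/79179 ≈ -1.2630e-5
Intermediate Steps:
G(K) = 1
k(O) = 2*O² (k(O) = O*(2*O) = 2*O²)
P(j, t) = 2*j²
1/(P(-1 - 4*(-2), G(-17)) - 79277) = 1/(2*(-1 - 4*(-2))² - 79277) = 1/(2*(-1 + 8)² - 79277) = 1/(2*7² - 79277) = 1/(2*49 - 79277) = 1/(98 - 79277) = 1/(-79179) = -1/79179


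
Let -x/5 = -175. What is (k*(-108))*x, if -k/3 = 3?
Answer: 850500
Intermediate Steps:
x = 875 (x = -5*(-175) = 875)
k = -9 (k = -3*3 = -9)
(k*(-108))*x = -9*(-108)*875 = 972*875 = 850500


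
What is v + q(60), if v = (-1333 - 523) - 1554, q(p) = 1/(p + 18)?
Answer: -265979/78 ≈ -3410.0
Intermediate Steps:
q(p) = 1/(18 + p)
v = -3410 (v = -1856 - 1554 = -3410)
v + q(60) = -3410 + 1/(18 + 60) = -3410 + 1/78 = -265979/78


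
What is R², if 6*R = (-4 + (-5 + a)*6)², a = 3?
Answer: 16384/9 ≈ 1820.4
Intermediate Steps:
R = 128/3 (R = (-4 + (-5 + 3)*6)²/6 = (-4 - 2*6)²/6 = (-4 - 12)²/6 = (⅙)*(-16)² = (⅙)*256 = 128/3 ≈ 42.667)
R² = (128/3)² = 16384/9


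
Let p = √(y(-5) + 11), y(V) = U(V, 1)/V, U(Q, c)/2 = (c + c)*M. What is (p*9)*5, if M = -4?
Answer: 9*√355 ≈ 169.57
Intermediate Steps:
U(Q, c) = -16*c (U(Q, c) = 2*((c + c)*(-4)) = 2*((2*c)*(-4)) = 2*(-8*c) = -16*c)
y(V) = -16/V (y(V) = (-16*1)/V = -16/V)
p = √355/5 (p = √(-16/(-5) + 11) = √(-16*(-⅕) + 11) = √(16/5 + 11) = √(71/5) = √355/5 ≈ 3.7683)
(p*9)*5 = ((√355/5)*9)*5 = (9*√355/5)*5 = 9*√355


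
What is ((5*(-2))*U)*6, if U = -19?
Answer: 1140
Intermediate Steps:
((5*(-2))*U)*6 = ((5*(-2))*(-19))*6 = -10*(-19)*6 = 190*6 = 1140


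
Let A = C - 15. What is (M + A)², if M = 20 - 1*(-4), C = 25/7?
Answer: 7744/49 ≈ 158.04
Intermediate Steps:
C = 25/7 (C = 25*(⅐) = 25/7 ≈ 3.5714)
A = -80/7 (A = 25/7 - 15 = -80/7 ≈ -11.429)
M = 24 (M = 20 + 4 = 24)
(M + A)² = (24 - 80/7)² = (88/7)² = 7744/49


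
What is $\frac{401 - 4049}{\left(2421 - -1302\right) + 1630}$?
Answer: $- \frac{3648}{5353} \approx -0.68149$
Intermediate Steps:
$\frac{401 - 4049}{\left(2421 - -1302\right) + 1630} = - \frac{3648}{\left(2421 + 1302\right) + 1630} = - \frac{3648}{3723 + 1630} = - \frac{3648}{5353}$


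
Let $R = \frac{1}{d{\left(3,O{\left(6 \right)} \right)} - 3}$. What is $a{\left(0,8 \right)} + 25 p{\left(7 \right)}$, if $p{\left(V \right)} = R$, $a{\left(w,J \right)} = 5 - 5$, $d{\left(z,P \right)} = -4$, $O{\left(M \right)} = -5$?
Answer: $- \frac{25}{7} \approx -3.5714$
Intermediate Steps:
$R = - \frac{1}{7}$ ($R = \frac{1}{-4 - 3} = \frac{1}{-7} = - \frac{1}{7} \approx -0.14286$)
$a{\left(w,J \right)} = 0$ ($a{\left(w,J \right)} = 5 - 5 = 0$)
$p{\left(V \right)} = - \frac{1}{7}$
$a{\left(0,8 \right)} + 25 p{\left(7 \right)} = 0 + 25 \left(- \frac{1}{7}\right) = 0 - \frac{25}{7} = - \frac{25}{7}$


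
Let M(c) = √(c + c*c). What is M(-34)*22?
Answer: 22*√1122 ≈ 736.92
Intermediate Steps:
M(c) = √(c + c²)
M(-34)*22 = √(-34*(1 - 34))*22 = √(-34*(-33))*22 = √1122*22 = 22*√1122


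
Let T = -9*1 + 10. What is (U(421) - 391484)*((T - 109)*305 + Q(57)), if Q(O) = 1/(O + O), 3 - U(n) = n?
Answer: 245275720403/19 ≈ 1.2909e+10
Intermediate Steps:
U(n) = 3 - n
T = 1 (T = -9 + 10 = 1)
Q(O) = 1/(2*O)
(U(421) - 391484)*((T - 109)*305 + Q(57)) = ((3 - 1*421) - 391484)*((1 - 109)*305 + (1/2)/57) = ((3 - 421) - 391484)*(-108*305 + (1/2)*(1/57)) = (-418 - 391484)*(-32940 + 1/114) = -391902*(-3755159/114) = 245275720403/19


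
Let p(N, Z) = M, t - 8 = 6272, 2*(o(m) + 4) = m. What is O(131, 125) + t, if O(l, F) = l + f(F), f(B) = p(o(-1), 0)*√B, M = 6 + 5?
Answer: 6411 + 55*√5 ≈ 6534.0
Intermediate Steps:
M = 11
o(m) = -4 + m/2
t = 6280 (t = 8 + 6272 = 6280)
p(N, Z) = 11
f(B) = 11*√B
O(l, F) = l + 11*√F
O(131, 125) + t = (131 + 11*√125) + 6280 = (131 + 11*(5*√5)) + 6280 = (131 + 55*√5) + 6280 = 6411 + 55*√5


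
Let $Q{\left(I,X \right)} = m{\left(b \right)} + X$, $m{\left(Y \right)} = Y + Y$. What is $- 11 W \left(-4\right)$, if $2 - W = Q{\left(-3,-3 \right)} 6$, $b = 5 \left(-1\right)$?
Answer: $3520$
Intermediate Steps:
$b = -5$
$m{\left(Y \right)} = 2 Y$
$Q{\left(I,X \right)} = -10 + X$ ($Q{\left(I,X \right)} = 2 \left(-5\right) + X = -10 + X$)
$W = 80$ ($W = 2 - \left(-10 - 3\right) 6 = 2 - \left(-13\right) 6 = 2 - -78 = 2 + 78 = 80$)
$- 11 W \left(-4\right) = \left(-11\right) 80 \left(-4\right) = \left(-880\right) \left(-4\right) = 3520$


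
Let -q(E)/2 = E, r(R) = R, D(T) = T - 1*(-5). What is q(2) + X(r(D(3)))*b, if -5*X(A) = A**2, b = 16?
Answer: -1044/5 ≈ -208.80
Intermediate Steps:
D(T) = 5 + T (D(T) = T + 5 = 5 + T)
q(E) = -2*E
X(A) = -A**2/5
q(2) + X(r(D(3)))*b = -2*2 - (5 + 3)**2/5*16 = -4 - 1/5*8**2*16 = -4 - 1/5*64*16 = -4 - 64/5*16 = -4 - 1024/5 = -1044/5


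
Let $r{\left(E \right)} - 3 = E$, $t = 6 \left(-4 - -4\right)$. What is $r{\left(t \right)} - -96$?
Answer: $99$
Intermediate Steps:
$t = 0$ ($t = 6 \left(-4 + 4\right) = 6 \cdot 0 = 0$)
$r{\left(E \right)} = 3 + E$
$r{\left(t \right)} - -96 = \left(3 + 0\right) - -96 = 3 + 96 = 99$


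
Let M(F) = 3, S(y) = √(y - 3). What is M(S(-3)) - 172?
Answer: -169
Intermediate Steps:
S(y) = √(-3 + y)
M(S(-3)) - 172 = 3 - 172 = -169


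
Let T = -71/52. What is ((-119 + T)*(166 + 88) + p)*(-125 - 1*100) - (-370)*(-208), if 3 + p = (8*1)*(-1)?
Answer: 176914315/26 ≈ 6.8044e+6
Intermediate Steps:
T = -71/52 (T = -71*1/52 = -71/52 ≈ -1.3654)
p = -11 (p = -3 + (8*1)*(-1) = -3 + 8*(-1) = -3 - 8 = -11)
((-119 + T)*(166 + 88) + p)*(-125 - 1*100) - (-370)*(-208) = ((-119 - 71/52)*(166 + 88) - 11)*(-125 - 1*100) - (-370)*(-208) = (-6259/52*254 - 11)*(-125 - 100) - 1*76960 = (-794893/26 - 11)*(-225) - 76960 = -795179/26*(-225) - 76960 = 178915275/26 - 76960 = 176914315/26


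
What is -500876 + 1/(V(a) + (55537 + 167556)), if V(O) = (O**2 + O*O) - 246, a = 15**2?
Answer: -162332408971/324097 ≈ -5.0088e+5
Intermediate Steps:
a = 225
V(O) = -246 + 2*O**2 (V(O) = (O**2 + O**2) - 246 = 2*O**2 - 246 = -246 + 2*O**2)
-500876 + 1/(V(a) + (55537 + 167556)) = -500876 + 1/((-246 + 2*225**2) + (55537 + 167556)) = -500876 + 1/((-246 + 2*50625) + 223093) = -500876 + 1/((-246 + 101250) + 223093) = -500876 + 1/(101004 + 223093) = -500876 + 1/324097 = -162332408971/324097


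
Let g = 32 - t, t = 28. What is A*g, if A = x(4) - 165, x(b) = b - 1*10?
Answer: -684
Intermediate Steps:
x(b) = -10 + b (x(b) = b - 10 = -10 + b)
g = 4 (g = 32 - 1*28 = 32 - 28 = 4)
A = -171 (A = (-10 + 4) - 165 = -6 - 165 = -171)
A*g = -171*4 = -684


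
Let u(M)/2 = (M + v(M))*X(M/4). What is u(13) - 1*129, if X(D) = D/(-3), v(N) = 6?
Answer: -1021/6 ≈ -170.17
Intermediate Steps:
X(D) = -D/3 (X(D) = D*(-⅓) = -D/3)
u(M) = -M*(6 + M)/6 (u(M) = 2*((M + 6)*(-M/(3*4))) = 2*((6 + M)*(-M/(3*4))) = 2*((6 + M)*(-M/12)) = 2*(-M*(6 + M)/12) = -M*(6 + M)/6)
u(13) - 1*129 = -⅙*13*(6 + 13) - 1*129 = -⅙*13*19 - 129 = -247/6 - 129 = -1021/6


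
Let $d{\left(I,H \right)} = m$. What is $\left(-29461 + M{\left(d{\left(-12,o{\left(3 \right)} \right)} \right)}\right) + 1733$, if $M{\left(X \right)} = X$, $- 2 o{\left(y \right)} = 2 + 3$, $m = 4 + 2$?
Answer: $-27722$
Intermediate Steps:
$m = 6$
$o{\left(y \right)} = - \frac{5}{2}$ ($o{\left(y \right)} = - \frac{2 + 3}{2} = \left(- \frac{1}{2}\right) 5 = - \frac{5}{2}$)
$d{\left(I,H \right)} = 6$
$\left(-29461 + M{\left(d{\left(-12,o{\left(3 \right)} \right)} \right)}\right) + 1733 = \left(-29461 + 6\right) + 1733 = -29455 + 1733 = -27722$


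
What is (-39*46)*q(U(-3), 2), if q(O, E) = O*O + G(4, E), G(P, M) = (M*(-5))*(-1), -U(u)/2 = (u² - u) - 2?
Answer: -735540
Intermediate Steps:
U(u) = 4 - 2*u² + 2*u (U(u) = -2*((u² - u) - 2) = -2*(-2 + u² - u) = 4 - 2*u² + 2*u)
G(P, M) = 5*M (G(P, M) = -5*M*(-1) = 5*M)
q(O, E) = O² + 5*E (q(O, E) = O*O + 5*E = O² + 5*E)
(-39*46)*q(U(-3), 2) = (-39*46)*((4 - 2*(-3)² + 2*(-3))² + 5*2) = -1794*((4 - 2*9 - 6)² + 10) = -1794*((4 - 18 - 6)² + 10) = -1794*((-20)² + 10) = -1794*(400 + 10) = -1794*410 = -735540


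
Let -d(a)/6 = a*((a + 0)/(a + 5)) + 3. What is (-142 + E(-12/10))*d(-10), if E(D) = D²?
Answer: -358428/25 ≈ -14337.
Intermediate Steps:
d(a) = -18 - 6*a²/(5 + a) (d(a) = -6*(a*((a + 0)/(a + 5)) + 3) = -6*(a*(a/(5 + a)) + 3) = -6*(a²/(5 + a) + 3) = -6*(3 + a²/(5 + a)) = -18 - 6*a²/(5 + a))
(-142 + E(-12/10))*d(-10) = (-142 + (-12/10)²)*(6*(-15 - 1*(-10)² - 3*(-10))/(5 - 10)) = (-142 + (-12*⅒)²)*(6*(-15 - 1*100 + 30)/(-5)) = (-142 + (-6/5)²)*(6*(-⅕)*(-15 - 100 + 30)) = (-142 + 36/25)*(6*(-⅕)*(-85)) = -3514/25*102 = -358428/25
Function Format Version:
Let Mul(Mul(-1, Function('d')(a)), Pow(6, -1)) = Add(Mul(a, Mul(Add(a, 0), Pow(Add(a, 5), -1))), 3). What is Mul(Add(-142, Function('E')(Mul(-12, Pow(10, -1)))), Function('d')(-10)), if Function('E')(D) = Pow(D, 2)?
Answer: Rational(-358428, 25) ≈ -14337.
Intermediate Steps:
Function('d')(a) = Add(-18, Mul(-6, Pow(a, 2), Pow(Add(5, a), -1))) (Function('d')(a) = Mul(-6, Add(Mul(a, Mul(Add(a, 0), Pow(Add(a, 5), -1))), 3)) = Mul(-6, Add(Mul(a, Mul(a, Pow(Add(5, a), -1))), 3)) = Mul(-6, Add(Mul(Pow(a, 2), Pow(Add(5, a), -1)), 3)) = Mul(-6, Add(3, Mul(Pow(a, 2), Pow(Add(5, a), -1)))) = Add(-18, Mul(-6, Pow(a, 2), Pow(Add(5, a), -1))))
Mul(Add(-142, Function('E')(Mul(-12, Pow(10, -1)))), Function('d')(-10)) = Mul(Add(-142, Pow(Mul(-12, Pow(10, -1)), 2)), Mul(6, Pow(Add(5, -10), -1), Add(-15, Mul(-1, Pow(-10, 2)), Mul(-3, -10)))) = Mul(Add(-142, Pow(Mul(-12, Rational(1, 10)), 2)), Mul(6, Pow(-5, -1), Add(-15, Mul(-1, 100), 30))) = Mul(Add(-142, Pow(Rational(-6, 5), 2)), Mul(6, Rational(-1, 5), Add(-15, -100, 30))) = Mul(Add(-142, Rational(36, 25)), Mul(6, Rational(-1, 5), -85)) = Mul(Rational(-3514, 25), 102) = Rational(-358428, 25)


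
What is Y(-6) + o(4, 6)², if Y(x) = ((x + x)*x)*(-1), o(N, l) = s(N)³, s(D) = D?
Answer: 4024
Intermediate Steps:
o(N, l) = N³
Y(x) = -2*x² (Y(x) = ((2*x)*x)*(-1) = (2*x²)*(-1) = -2*x²)
Y(-6) + o(4, 6)² = -2*(-6)² + (4³)² = -2*36 + 64² = -72 + 4096 = 4024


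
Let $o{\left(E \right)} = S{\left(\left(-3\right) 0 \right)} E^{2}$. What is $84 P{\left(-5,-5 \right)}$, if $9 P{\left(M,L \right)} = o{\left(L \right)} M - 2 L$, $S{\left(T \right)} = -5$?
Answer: $\frac{17780}{3} \approx 5926.7$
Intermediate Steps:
$o{\left(E \right)} = - 5 E^{2}$
$P{\left(M,L \right)} = - \frac{2 L}{9} - \frac{5 M L^{2}}{9}$ ($P{\left(M,L \right)} = \frac{- 5 L^{2} M - 2 L}{9} = \frac{- 5 M L^{2} - 2 L}{9} = \frac{- 2 L - 5 M L^{2}}{9} = - \frac{2 L}{9} - \frac{5 M L^{2}}{9}$)
$84 P{\left(-5,-5 \right)} = 84 \cdot \frac{1}{9} \left(-5\right) \left(-2 - \left(-25\right) \left(-5\right)\right) = 84 \cdot \frac{1}{9} \left(-5\right) \left(-2 - 125\right) = 84 \cdot \frac{1}{9} \left(-5\right) \left(-127\right) = 84 \cdot \frac{635}{9} = \frac{17780}{3}$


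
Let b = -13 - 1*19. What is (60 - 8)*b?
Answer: -1664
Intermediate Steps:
b = -32 (b = -13 - 19 = -32)
(60 - 8)*b = (60 - 8)*(-32) = 52*(-32) = -1664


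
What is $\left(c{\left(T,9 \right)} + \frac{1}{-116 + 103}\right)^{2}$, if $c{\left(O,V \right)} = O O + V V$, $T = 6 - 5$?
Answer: $\frac{1134225}{169} \approx 6711.4$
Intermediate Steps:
$T = 1$ ($T = 6 - 5 = 1$)
$c{\left(O,V \right)} = O^{2} + V^{2}$
$\left(c{\left(T,9 \right)} + \frac{1}{-116 + 103}\right)^{2} = \left(\left(1^{2} + 9^{2}\right) + \frac{1}{-116 + 103}\right)^{2} = \left(\left(1 + 81\right) + \frac{1}{-13}\right)^{2} = \left(82 - \frac{1}{13}\right)^{2} = \left(\frac{1065}{13}\right)^{2} = \frac{1134225}{169}$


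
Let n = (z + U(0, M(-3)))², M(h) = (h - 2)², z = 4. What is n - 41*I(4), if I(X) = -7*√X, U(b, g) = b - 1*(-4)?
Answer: 638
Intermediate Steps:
M(h) = (-2 + h)²
U(b, g) = 4 + b (U(b, g) = b + 4 = 4 + b)
n = 64 (n = (4 + (4 + 0))² = (4 + 4)² = 8² = 64)
n - 41*I(4) = 64 - (-287)*√4 = 64 - (-287)*2 = 64 - 41*(-14) = 64 + 574 = 638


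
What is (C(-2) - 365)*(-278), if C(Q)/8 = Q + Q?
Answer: 110366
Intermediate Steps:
C(Q) = 16*Q (C(Q) = 8*(Q + Q) = 8*(2*Q) = 16*Q)
(C(-2) - 365)*(-278) = (16*(-2) - 365)*(-278) = (-32 - 365)*(-278) = -397*(-278) = 110366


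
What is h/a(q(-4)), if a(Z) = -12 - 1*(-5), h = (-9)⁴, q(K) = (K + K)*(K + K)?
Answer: -6561/7 ≈ -937.29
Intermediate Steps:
q(K) = 4*K² (q(K) = (2*K)*(2*K) = 4*K²)
h = 6561
a(Z) = -7 (a(Z) = -12 + 5 = -7)
h/a(q(-4)) = 6561/(-7) = 6561*(-⅐) = -6561/7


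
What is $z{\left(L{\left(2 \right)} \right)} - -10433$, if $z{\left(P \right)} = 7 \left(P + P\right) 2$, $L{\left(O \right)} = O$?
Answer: $10489$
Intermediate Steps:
$z{\left(P \right)} = 28 P$ ($z{\left(P \right)} = 7 \cdot 2 P 2 = 14 P 2 = 28 P$)
$z{\left(L{\left(2 \right)} \right)} - -10433 = 28 \cdot 2 - -10433 = 56 + \left(-7976 + 18409\right) = 56 + 10433 = 10489$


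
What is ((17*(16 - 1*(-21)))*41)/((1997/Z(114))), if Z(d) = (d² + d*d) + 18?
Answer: 670771890/1997 ≈ 3.3589e+5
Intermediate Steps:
Z(d) = 18 + 2*d² (Z(d) = (d² + d²) + 18 = 2*d² + 18 = 18 + 2*d²)
((17*(16 - 1*(-21)))*41)/((1997/Z(114))) = ((17*(16 - 1*(-21)))*41)/((1997/(18 + 2*114²))) = ((17*(16 + 21))*41)/((1997/(18 + 2*12996))) = ((17*37)*41)/((1997/(18 + 25992))) = (629*41)/((1997/26010)) = 25789/((1997*(1/26010))) = 25789/(1997/26010) = 25789*(26010/1997) = 670771890/1997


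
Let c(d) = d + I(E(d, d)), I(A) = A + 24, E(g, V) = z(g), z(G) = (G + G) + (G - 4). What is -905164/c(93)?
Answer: -226291/98 ≈ -2309.1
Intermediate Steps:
z(G) = -4 + 3*G (z(G) = 2*G + (-4 + G) = -4 + 3*G)
E(g, V) = -4 + 3*g
I(A) = 24 + A
c(d) = 20 + 4*d (c(d) = d + (24 + (-4 + 3*d)) = d + (20 + 3*d) = 20 + 4*d)
-905164/c(93) = -905164/(20 + 4*93) = -905164/(20 + 372) = -905164/392 = -905164*1/392 = -226291/98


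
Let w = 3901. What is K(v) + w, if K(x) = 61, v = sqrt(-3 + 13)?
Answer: 3962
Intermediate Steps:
v = sqrt(10) ≈ 3.1623
K(v) + w = 61 + 3901 = 3962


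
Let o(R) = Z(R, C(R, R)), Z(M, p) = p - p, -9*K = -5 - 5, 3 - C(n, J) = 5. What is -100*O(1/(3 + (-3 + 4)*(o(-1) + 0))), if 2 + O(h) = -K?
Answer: 2800/9 ≈ 311.11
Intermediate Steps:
C(n, J) = -2 (C(n, J) = 3 - 1*5 = 3 - 5 = -2)
K = 10/9 (K = -(-5 - 5)/9 = -⅑*(-10) = 10/9 ≈ 1.1111)
Z(M, p) = 0
o(R) = 0
O(h) = -28/9 (O(h) = -2 - 1*10/9 = -2 - 10/9 = -28/9)
-100*O(1/(3 + (-3 + 4)*(o(-1) + 0))) = -100*(-28/9) = 2800/9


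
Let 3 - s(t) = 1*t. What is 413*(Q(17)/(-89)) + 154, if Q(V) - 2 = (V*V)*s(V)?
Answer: 1683878/89 ≈ 18920.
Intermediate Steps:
s(t) = 3 - t
Q(V) = 2 + V**2*(3 - V) (Q(V) = 2 + (V*V)*(3 - V) = 2 + V**2*(3 - V))
413*(Q(17)/(-89)) + 154 = 413*((2 + 17**2*(3 - 1*17))/(-89)) + 154 = 413*((2 + 289*(3 - 17))*(-1/89)) + 154 = 413*((2 + 289*(-14))*(-1/89)) + 154 = 413*((2 - 4046)*(-1/89)) + 154 = 413*(-4044*(-1/89)) + 154 = 413*(4044/89) + 154 = 1670172/89 + 154 = 1683878/89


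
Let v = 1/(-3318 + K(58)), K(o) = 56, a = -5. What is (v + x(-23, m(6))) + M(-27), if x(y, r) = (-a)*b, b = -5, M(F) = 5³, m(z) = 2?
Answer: 326199/3262 ≈ 100.00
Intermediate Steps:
M(F) = 125
x(y, r) = -25 (x(y, r) = -1*(-5)*(-5) = 5*(-5) = -25)
v = -1/3262 (v = 1/(-3318 + 56) = 1/(-3262) = -1/3262 ≈ -0.00030656)
(v + x(-23, m(6))) + M(-27) = (-1/3262 - 25) + 125 = -81551/3262 + 125 = 326199/3262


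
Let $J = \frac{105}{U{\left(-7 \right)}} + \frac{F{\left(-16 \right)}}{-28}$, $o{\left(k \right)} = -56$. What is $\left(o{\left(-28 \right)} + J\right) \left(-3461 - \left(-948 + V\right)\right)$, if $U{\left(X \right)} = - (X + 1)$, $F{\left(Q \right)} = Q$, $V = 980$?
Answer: $\frac{264969}{2} \approx 1.3248 \cdot 10^{5}$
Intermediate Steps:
$U{\left(X \right)} = -1 - X$ ($U{\left(X \right)} = - (1 + X) = -1 - X$)
$J = \frac{253}{14}$ ($J = \frac{105}{-1 - -7} - \frac{16}{-28} = \frac{105}{-1 + 7} - - \frac{4}{7} = \frac{105}{6} + \frac{4}{7} = 105 \cdot \frac{1}{6} + \frac{4}{7} = \frac{35}{2} + \frac{4}{7} = \frac{253}{14} \approx 18.071$)
$\left(o{\left(-28 \right)} + J\right) \left(-3461 - \left(-948 + V\right)\right) = \left(-56 + \frac{253}{14}\right) \left(-3461 + \left(948 - 980\right)\right) = - \frac{531 \left(-3461 + \left(948 - 980\right)\right)}{14} = - \frac{531 \left(-3461 - 32\right)}{14} = \left(- \frac{531}{14}\right) \left(-3493\right) = \frac{264969}{2}$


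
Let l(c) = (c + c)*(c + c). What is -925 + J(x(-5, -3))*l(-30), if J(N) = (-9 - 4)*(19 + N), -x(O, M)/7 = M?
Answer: -1872925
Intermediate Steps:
x(O, M) = -7*M
l(c) = 4*c² (l(c) = (2*c)*(2*c) = 4*c²)
J(N) = -247 - 13*N (J(N) = -13*(19 + N) = -247 - 13*N)
-925 + J(x(-5, -3))*l(-30) = -925 + (-247 - (-91)*(-3))*(4*(-30)²) = -925 + (-247 - 13*21)*(4*900) = -925 + (-247 - 273)*3600 = -925 - 520*3600 = -925 - 1872000 = -1872925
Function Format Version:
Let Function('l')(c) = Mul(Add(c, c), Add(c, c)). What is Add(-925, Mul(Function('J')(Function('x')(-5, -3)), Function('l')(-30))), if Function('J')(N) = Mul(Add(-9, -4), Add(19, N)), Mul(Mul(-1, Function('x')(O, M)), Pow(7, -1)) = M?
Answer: -1872925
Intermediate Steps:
Function('x')(O, M) = Mul(-7, M)
Function('l')(c) = Mul(4, Pow(c, 2)) (Function('l')(c) = Mul(Mul(2, c), Mul(2, c)) = Mul(4, Pow(c, 2)))
Function('J')(N) = Add(-247, Mul(-13, N)) (Function('J')(N) = Mul(-13, Add(19, N)) = Add(-247, Mul(-13, N)))
Add(-925, Mul(Function('J')(Function('x')(-5, -3)), Function('l')(-30))) = Add(-925, Mul(Add(-247, Mul(-13, Mul(-7, -3))), Mul(4, Pow(-30, 2)))) = Add(-925, Mul(Add(-247, Mul(-13, 21)), Mul(4, 900))) = Add(-925, Mul(Add(-247, -273), 3600)) = Add(-925, Mul(-520, 3600)) = Add(-925, -1872000) = -1872925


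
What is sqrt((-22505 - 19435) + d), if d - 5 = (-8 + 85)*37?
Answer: I*sqrt(39086) ≈ 197.7*I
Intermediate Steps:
d = 2854 (d = 5 + (-8 + 85)*37 = 5 + 77*37 = 5 + 2849 = 2854)
sqrt((-22505 - 19435) + d) = sqrt((-22505 - 19435) + 2854) = sqrt(-41940 + 2854) = sqrt(-39086) = I*sqrt(39086)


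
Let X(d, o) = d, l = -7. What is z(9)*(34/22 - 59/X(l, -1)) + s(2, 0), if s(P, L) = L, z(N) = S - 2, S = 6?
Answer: 3072/77 ≈ 39.896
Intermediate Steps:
z(N) = 4 (z(N) = 6 - 2 = 4)
z(9)*(34/22 - 59/X(l, -1)) + s(2, 0) = 4*(34/22 - 59/(-7)) + 0 = 4*(34*(1/22) - 59*(-1/7)) + 0 = 4*(17/11 + 59/7) + 0 = 4*(768/77) + 0 = 3072/77 + 0 = 3072/77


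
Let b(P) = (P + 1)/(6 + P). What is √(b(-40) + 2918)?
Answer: √3374534/34 ≈ 54.029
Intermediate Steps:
b(P) = (1 + P)/(6 + P)
√(b(-40) + 2918) = √((1 - 40)/(6 - 40) + 2918) = √(-39/(-34) + 2918) = √(-1/34*(-39) + 2918) = √(39/34 + 2918) = √(99251/34) = √3374534/34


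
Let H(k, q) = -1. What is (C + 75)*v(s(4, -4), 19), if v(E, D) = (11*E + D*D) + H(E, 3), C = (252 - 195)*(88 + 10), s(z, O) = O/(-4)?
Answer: 2100231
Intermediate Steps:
s(z, O) = -O/4 (s(z, O) = O*(-1/4) = -O/4)
C = 5586 (C = 57*98 = 5586)
v(E, D) = -1 + D**2 + 11*E (v(E, D) = (11*E + D*D) - 1 = (11*E + D**2) - 1 = (D**2 + 11*E) - 1 = -1 + D**2 + 11*E)
(C + 75)*v(s(4, -4), 19) = (5586 + 75)*(-1 + 19**2 + 11*(-1/4*(-4))) = 5661*(-1 + 361 + 11*1) = 5661*(-1 + 361 + 11) = 5661*371 = 2100231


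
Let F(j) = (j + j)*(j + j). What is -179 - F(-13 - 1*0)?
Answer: -855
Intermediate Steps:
F(j) = 4*j² (F(j) = (2*j)*(2*j) = 4*j²)
-179 - F(-13 - 1*0) = -179 - 4*(-13 - 1*0)² = -179 - 4*(-13 + 0)² = -179 - 4*(-13)² = -179 - 4*169 = -179 - 1*676 = -179 - 676 = -855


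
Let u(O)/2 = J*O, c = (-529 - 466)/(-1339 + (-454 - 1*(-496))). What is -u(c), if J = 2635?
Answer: -5243650/1297 ≈ -4042.9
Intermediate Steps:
c = 995/1297 (c = -995/(-1339 + (-454 + 496)) = -995/(-1339 + 42) = -995/(-1297) = -995*(-1/1297) = 995/1297 ≈ 0.76715)
u(O) = 5270*O (u(O) = 2*(2635*O) = 5270*O)
-u(c) = -5270*995/1297 = -1*5243650/1297 = -5243650/1297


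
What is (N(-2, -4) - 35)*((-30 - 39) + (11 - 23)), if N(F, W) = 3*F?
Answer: 3321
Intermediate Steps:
(N(-2, -4) - 35)*((-30 - 39) + (11 - 23)) = (3*(-2) - 35)*((-30 - 39) + (11 - 23)) = (-6 - 35)*(-69 - 12) = -41*(-81) = 3321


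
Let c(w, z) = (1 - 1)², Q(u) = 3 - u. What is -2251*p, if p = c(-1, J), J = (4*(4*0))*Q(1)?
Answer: 0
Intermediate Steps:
J = 0 (J = (4*(4*0))*(3 - 1*1) = (4*0)*(3 - 1) = 0*2 = 0)
c(w, z) = 0 (c(w, z) = 0² = 0)
p = 0
-2251*p = -2251*0 = 0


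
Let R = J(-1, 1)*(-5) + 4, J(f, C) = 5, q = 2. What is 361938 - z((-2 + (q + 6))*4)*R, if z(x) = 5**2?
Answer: 362463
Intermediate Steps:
z(x) = 25
R = -21 (R = 5*(-5) + 4 = -25 + 4 = -21)
361938 - z((-2 + (q + 6))*4)*R = 361938 - 25*(-21) = 361938 - 1*(-525) = 361938 + 525 = 362463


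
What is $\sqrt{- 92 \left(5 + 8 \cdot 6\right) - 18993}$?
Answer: $i \sqrt{23869} \approx 154.5 i$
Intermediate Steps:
$\sqrt{- 92 \left(5 + 8 \cdot 6\right) - 18993} = \sqrt{- 92 \left(5 + 48\right) - 18993} = \sqrt{\left(-92\right) 53 - 18993} = \sqrt{-4876 - 18993} = \sqrt{-23869} = i \sqrt{23869}$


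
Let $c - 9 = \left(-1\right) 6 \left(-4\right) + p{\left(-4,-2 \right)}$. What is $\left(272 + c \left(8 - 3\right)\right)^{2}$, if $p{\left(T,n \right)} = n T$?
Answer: $227529$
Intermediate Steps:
$p{\left(T,n \right)} = T n$
$c = 41$ ($c = 9 - \left(-8 - \left(-1\right) 6 \left(-4\right)\right) = 9 + \left(\left(-6\right) \left(-4\right) + 8\right) = 9 + \left(24 + 8\right) = 9 + 32 = 41$)
$\left(272 + c \left(8 - 3\right)\right)^{2} = \left(272 + 41 \left(8 - 3\right)\right)^{2} = \left(272 + 41 \cdot 5\right)^{2} = \left(272 + 205\right)^{2} = 477^{2} = 227529$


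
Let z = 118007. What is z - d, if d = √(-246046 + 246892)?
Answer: 118007 - 3*√94 ≈ 1.1798e+5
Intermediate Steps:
d = 3*√94 (d = √846 = 3*√94 ≈ 29.086)
z - d = 118007 - 3*√94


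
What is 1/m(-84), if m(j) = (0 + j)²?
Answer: 1/7056 ≈ 0.00014172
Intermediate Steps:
m(j) = j²
1/m(-84) = 1/((-84)²) = 1/7056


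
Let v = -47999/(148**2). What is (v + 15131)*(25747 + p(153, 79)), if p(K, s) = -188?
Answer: 8469777841575/21904 ≈ 3.8668e+8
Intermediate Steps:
v = -47999/21904 ≈ -2.1913
(v + 15131)*(25747 + p(153, 79)) = (-47999/21904 + 15131)*(25747 - 188) = (331381425/21904)*25559 = 8469777841575/21904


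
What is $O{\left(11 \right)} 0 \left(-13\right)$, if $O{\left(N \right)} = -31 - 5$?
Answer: $0$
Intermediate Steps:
$O{\left(N \right)} = -36$ ($O{\left(N \right)} = -31 - 5 = -36$)
$O{\left(11 \right)} 0 \left(-13\right) = - 36 \cdot 0 \left(-13\right) = \left(-36\right) 0 = 0$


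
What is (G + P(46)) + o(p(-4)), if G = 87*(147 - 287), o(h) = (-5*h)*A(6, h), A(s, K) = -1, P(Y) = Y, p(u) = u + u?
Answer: -12174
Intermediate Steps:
p(u) = 2*u
o(h) = 5*h (o(h) = -5*h*(-1) = 5*h)
G = -12180 (G = 87*(-140) = -12180)
(G + P(46)) + o(p(-4)) = (-12180 + 46) + 5*(2*(-4)) = -12134 + 5*(-8) = -12134 - 40 = -12174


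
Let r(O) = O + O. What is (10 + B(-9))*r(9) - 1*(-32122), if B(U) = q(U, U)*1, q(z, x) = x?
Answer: 32140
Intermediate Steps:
r(O) = 2*O
B(U) = U (B(U) = U*1 = U)
(10 + B(-9))*r(9) - 1*(-32122) = (10 - 9)*(2*9) - 1*(-32122) = 1*18 + 32122 = 18 + 32122 = 32140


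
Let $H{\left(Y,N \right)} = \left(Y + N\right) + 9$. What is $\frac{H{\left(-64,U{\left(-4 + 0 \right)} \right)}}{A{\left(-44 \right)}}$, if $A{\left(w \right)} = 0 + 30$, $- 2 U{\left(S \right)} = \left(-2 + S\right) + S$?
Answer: $- \frac{5}{3} \approx -1.6667$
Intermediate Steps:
$U{\left(S \right)} = 1 - S$ ($U{\left(S \right)} = - \frac{\left(-2 + S\right) + S}{2} = - \frac{-2 + 2 S}{2} = 1 - S$)
$H{\left(Y,N \right)} = 9 + N + Y$ ($H{\left(Y,N \right)} = \left(N + Y\right) + 9 = 9 + N + Y$)
$A{\left(w \right)} = 30$
$\frac{H{\left(-64,U{\left(-4 + 0 \right)} \right)}}{A{\left(-44 \right)}} = \frac{9 + \left(1 - \left(-4 + 0\right)\right) - 64}{30} = \left(9 + \left(1 - -4\right) - 64\right) \frac{1}{30} = \left(9 + \left(1 + 4\right) - 64\right) \frac{1}{30} = \left(9 + 5 - 64\right) \frac{1}{30} = \left(-50\right) \frac{1}{30} = - \frac{5}{3}$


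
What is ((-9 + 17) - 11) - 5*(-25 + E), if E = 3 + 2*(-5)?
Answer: 157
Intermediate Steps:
E = -7 (E = 3 - 10 = -7)
((-9 + 17) - 11) - 5*(-25 + E) = ((-9 + 17) - 11) - 5*(-25 - 7) = (8 - 11) - 5*(-32) = -3 + 160 = 157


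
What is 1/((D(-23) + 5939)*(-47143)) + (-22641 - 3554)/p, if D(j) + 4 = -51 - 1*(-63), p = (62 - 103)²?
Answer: -7344015034776/471284186701 ≈ -15.583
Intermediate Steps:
p = 1681 (p = (-41)² = 1681)
D(j) = 8 (D(j) = -4 + (-51 - 1*(-63)) = -4 + (-51 + 63) = -4 + 12 = 8)
1/((D(-23) + 5939)*(-47143)) + (-22641 - 3554)/p = 1/((8 + 5939)*(-47143)) + (-22641 - 3554)/1681 = -1/47143/5947 - 26195*1/1681 = (1/5947)*(-1/47143) - 26195/1681 = -1/280359421 - 26195/1681 = -7344015034776/471284186701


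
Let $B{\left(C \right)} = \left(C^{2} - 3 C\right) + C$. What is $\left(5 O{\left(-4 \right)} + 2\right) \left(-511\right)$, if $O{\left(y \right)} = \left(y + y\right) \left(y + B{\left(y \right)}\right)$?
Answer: $407778$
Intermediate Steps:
$B{\left(C \right)} = C^{2} - 2 C$
$O{\left(y \right)} = 2 y \left(y + y \left(-2 + y\right)\right)$ ($O{\left(y \right)} = \left(y + y\right) \left(y + y \left(-2 + y\right)\right) = 2 y \left(y + y \left(-2 + y\right)\right)$)
$\left(5 O{\left(-4 \right)} + 2\right) \left(-511\right) = \left(5 \cdot 2 \left(-4\right)^{2} \left(-1 - 4\right) + 2\right) \left(-511\right) = \left(5 \cdot 2 \cdot 16 \left(-5\right) + 2\right) \left(-511\right) = \left(5 \left(-160\right) + 2\right) \left(-511\right) = \left(-800 + 2\right) \left(-511\right) = \left(-798\right) \left(-511\right) = 407778$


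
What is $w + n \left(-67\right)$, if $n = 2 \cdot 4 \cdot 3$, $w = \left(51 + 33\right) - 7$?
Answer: $-1531$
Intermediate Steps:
$w = 77$ ($w = 84 - 7 = 77$)
$n = 24$ ($n = 8 \cdot 3 = 24$)
$w + n \left(-67\right) = 77 + 24 \left(-67\right) = 77 - 1608 = -1531$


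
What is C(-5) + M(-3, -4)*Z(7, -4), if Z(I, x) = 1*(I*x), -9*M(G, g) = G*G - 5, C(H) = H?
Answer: 67/9 ≈ 7.4444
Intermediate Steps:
M(G, g) = 5/9 - G²/9 (M(G, g) = -(G*G - 5)/9 = -(G² - 5)/9 = -(-5 + G²)/9 = 5/9 - G²/9)
Z(I, x) = I*x
C(-5) + M(-3, -4)*Z(7, -4) = -5 + (5/9 - ⅑*(-3)²)*(7*(-4)) = -5 + (5/9 - ⅑*9)*(-28) = -5 + (5/9 - 1)*(-28) = -5 - 4/9*(-28) = -5 + 112/9 = 67/9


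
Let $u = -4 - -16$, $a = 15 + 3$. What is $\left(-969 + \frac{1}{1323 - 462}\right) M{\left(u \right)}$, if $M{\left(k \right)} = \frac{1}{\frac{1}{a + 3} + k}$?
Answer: $- \frac{834308}{10373} \approx -80.431$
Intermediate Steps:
$a = 18$
$u = 12$ ($u = -4 + 16 = 12$)
$M{\left(k \right)} = \frac{1}{\frac{1}{21} + k}$ ($M{\left(k \right)} = \frac{1}{\frac{1}{18 + 3} + k} = \frac{1}{\frac{1}{21} + k}$)
$\left(-969 + \frac{1}{1323 - 462}\right) M{\left(u \right)} = \left(-969 + \frac{1}{1323 - 462}\right) \frac{21}{1 + 21 \cdot 12} = \left(-969 + \frac{1}{1323 - 462}\right) \frac{21}{1 + 252} = \left(-969 + \frac{1}{861}\right) \frac{21}{253} = \left(-969 + \frac{1}{861}\right) 21 \cdot \frac{1}{253} = \left(- \frac{834308}{861}\right) \frac{21}{253} = - \frac{834308}{10373}$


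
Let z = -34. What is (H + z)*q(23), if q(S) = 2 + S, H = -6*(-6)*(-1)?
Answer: -1750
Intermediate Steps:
H = -36 (H = 36*(-1) = -36)
(H + z)*q(23) = (-36 - 34)*(2 + 23) = -70*25 = -1750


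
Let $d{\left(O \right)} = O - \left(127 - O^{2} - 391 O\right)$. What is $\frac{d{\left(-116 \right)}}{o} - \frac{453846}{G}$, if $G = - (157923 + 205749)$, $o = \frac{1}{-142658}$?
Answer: $\frac{277933664845169}{60612} \approx 4.5855 \cdot 10^{9}$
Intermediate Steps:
$o = - \frac{1}{142658} \approx -7.0098 \cdot 10^{-6}$
$G = -363672$ ($G = \left(-1\right) 363672 = -363672$)
$d{\left(O \right)} = -127 + O^{2} + 392 O$ ($d{\left(O \right)} = O + \left(-127 + O^{2} + 391 O\right) = -127 + O^{2} + 392 O$)
$\frac{d{\left(-116 \right)}}{o} - \frac{453846}{G} = \frac{-127 + \left(-116\right)^{2} + 392 \left(-116\right)}{- \frac{1}{142658}} - \frac{453846}{-363672} = \left(-127 + 13456 - 45472\right) \left(-142658\right) - - \frac{75641}{60612} = \left(-32143\right) \left(-142658\right) + \frac{75641}{60612} = 4585456094 + \frac{75641}{60612} = \frac{277933664845169}{60612}$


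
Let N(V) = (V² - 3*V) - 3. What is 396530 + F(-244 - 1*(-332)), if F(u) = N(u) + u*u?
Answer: 411751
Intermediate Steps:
N(V) = -3 + V² - 3*V
F(u) = -3 - 3*u + 2*u² (F(u) = (-3 + u² - 3*u) + u*u = (-3 + u² - 3*u) + u² = -3 - 3*u + 2*u²)
396530 + F(-244 - 1*(-332)) = 396530 + (-3 - 3*(-244 - 1*(-332)) + 2*(-244 - 1*(-332))²) = 396530 + (-3 - 3*(-244 + 332) + 2*(-244 + 332)²) = 396530 + (-3 - 3*88 + 2*88²) = 396530 + (-3 - 264 + 2*7744) = 396530 + (-3 - 264 + 15488) = 396530 + 15221 = 411751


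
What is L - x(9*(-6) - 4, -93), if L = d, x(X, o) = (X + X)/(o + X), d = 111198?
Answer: 16790782/151 ≈ 1.1120e+5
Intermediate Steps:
x(X, o) = 2*X/(X + o) (x(X, o) = (2*X)/(X + o) = 2*X/(X + o))
L = 111198
L - x(9*(-6) - 4, -93) = 111198 - 2*(9*(-6) - 4)/((9*(-6) - 4) - 93) = 111198 - 2*(-54 - 4)/((-54 - 4) - 93) = 111198 - 2*(-58)/(-58 - 93) = 111198 - 2*(-58)/(-151) = 111198 - 2*(-58)*(-1)/151 = 111198 - 1*116/151 = 111198 - 116/151 = 16790782/151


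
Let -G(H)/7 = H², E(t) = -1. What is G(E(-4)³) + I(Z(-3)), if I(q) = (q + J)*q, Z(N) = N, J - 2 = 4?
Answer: -16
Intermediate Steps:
J = 6 (J = 2 + 4 = 6)
G(H) = -7*H²
I(q) = q*(6 + q) (I(q) = (q + 6)*q = (6 + q)*q = q*(6 + q))
G(E(-4)³) + I(Z(-3)) = -7*((-1)³)² - 3*(6 - 3) = -7*(-1)² - 3*3 = -7*1 - 9 = -7 - 9 = -16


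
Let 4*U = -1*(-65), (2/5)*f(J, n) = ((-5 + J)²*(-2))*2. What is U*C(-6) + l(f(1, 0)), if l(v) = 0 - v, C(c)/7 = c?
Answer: -1045/2 ≈ -522.50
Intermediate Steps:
C(c) = 7*c
f(J, n) = -10*(-5 + J)² (f(J, n) = 5*(((-5 + J)²*(-2))*2)/2 = 5*(-2*(-5 + J)²*2)/2 = 5*(-4*(-5 + J)²)/2 = -10*(-5 + J)²)
l(v) = -v
U = 65/4 (U = (-1*(-65))/4 = (¼)*65 = 65/4 ≈ 16.250)
U*C(-6) + l(f(1, 0)) = 65*(7*(-6))/4 - (-10)*(-5 + 1)² = (65/4)*(-42) - (-10)*(-4)² = -1365/2 - (-10)*16 = -1365/2 - 1*(-160) = -1365/2 + 160 = -1045/2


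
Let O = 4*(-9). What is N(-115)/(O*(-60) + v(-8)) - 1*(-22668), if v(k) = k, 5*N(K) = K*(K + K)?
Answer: 24393413/1076 ≈ 22670.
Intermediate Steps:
N(K) = 2*K²/5 (N(K) = (K*(K + K))/5 = (K*(2*K))/5 = (2*K²)/5 = 2*K²/5)
O = -36
N(-115)/(O*(-60) + v(-8)) - 1*(-22668) = ((⅖)*(-115)²)/(-36*(-60) - 8) - 1*(-22668) = ((⅖)*13225)/(2160 - 8) + 22668 = 5290/2152 + 22668 = 5290*(1/2152) + 22668 = 2645/1076 + 22668 = 24393413/1076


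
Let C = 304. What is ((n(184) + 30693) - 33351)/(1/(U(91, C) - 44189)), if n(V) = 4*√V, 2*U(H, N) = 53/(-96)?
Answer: 3758563063/32 - 8484341*√46/24 ≈ 1.1506e+8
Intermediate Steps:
U(H, N) = -53/192 (U(H, N) = (53/(-96))/2 = (53*(-1/96))/2 = (½)*(-53/96) = -53/192)
((n(184) + 30693) - 33351)/(1/(U(91, C) - 44189)) = ((4*√184 + 30693) - 33351)/(1/(-53/192 - 44189)) = ((4*(2*√46) + 30693) - 33351)/(1/(-8484341/192)) = ((8*√46 + 30693) - 33351)/(-192/8484341) = ((30693 + 8*√46) - 33351)*(-8484341/192) = (-2658 + 8*√46)*(-8484341/192) = 3758563063/32 - 8484341*√46/24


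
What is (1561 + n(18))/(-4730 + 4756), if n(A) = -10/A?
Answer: 7022/117 ≈ 60.017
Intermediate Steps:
n(A) = -10/A
(1561 + n(18))/(-4730 + 4756) = (1561 - 10/18)/(-4730 + 4756) = (1561 - 10*1/18)/26 = (1561 - 5/9)*(1/26) = (14044/9)*(1/26) = 7022/117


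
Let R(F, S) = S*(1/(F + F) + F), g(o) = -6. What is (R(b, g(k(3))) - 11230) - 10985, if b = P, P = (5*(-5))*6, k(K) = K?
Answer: -1065749/50 ≈ -21315.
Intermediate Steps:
P = -150 (P = -25*6 = -150)
b = -150
R(F, S) = S*(F + 1/(2*F)) (R(F, S) = S*(1/(2*F) + F) = S*(F + 1/(2*F)))
(R(b, g(k(3))) - 11230) - 10985 = ((-150*(-6) + (½)*(-6)/(-150)) - 11230) - 10985 = ((900 + (½)*(-6)*(-1/150)) - 11230) - 10985 = ((900 + 1/50) - 11230) - 10985 = (45001/50 - 11230) - 10985 = -516499/50 - 10985 = -1065749/50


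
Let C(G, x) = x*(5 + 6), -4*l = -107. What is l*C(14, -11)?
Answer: -12947/4 ≈ -3236.8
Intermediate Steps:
l = 107/4 (l = -1/4*(-107) = 107/4 ≈ 26.750)
C(G, x) = 11*x (C(G, x) = x*11 = 11*x)
l*C(14, -11) = 107*(11*(-11))/4 = (107/4)*(-121) = -12947/4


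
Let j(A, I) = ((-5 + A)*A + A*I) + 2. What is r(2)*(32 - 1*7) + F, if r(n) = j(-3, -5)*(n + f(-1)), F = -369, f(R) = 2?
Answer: 3731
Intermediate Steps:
j(A, I) = 2 + A*I + A*(-5 + A) (j(A, I) = (A*(-5 + A) + A*I) + 2 = (A*I + A*(-5 + A)) + 2 = 2 + A*I + A*(-5 + A))
r(n) = 82 + 41*n (r(n) = (2 + (-3)**2 - 5*(-3) - 3*(-5))*(n + 2) = (2 + 9 + 15 + 15)*(2 + n) = 41*(2 + n) = 82 + 41*n)
r(2)*(32 - 1*7) + F = (82 + 41*2)*(32 - 1*7) - 369 = (82 + 82)*(32 - 7) - 369 = 164*25 - 369 = 4100 - 369 = 3731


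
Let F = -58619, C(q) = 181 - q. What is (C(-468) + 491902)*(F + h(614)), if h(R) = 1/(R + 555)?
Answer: -33752357731110/1169 ≈ -2.8873e+10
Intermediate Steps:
h(R) = 1/(555 + R)
(C(-468) + 491902)*(F + h(614)) = ((181 - 1*(-468)) + 491902)*(-58619 + 1/(555 + 614)) = ((181 + 468) + 491902)*(-58619 + 1/1169) = (649 + 491902)*(-58619 + 1/1169) = 492551*(-68525610/1169) = -33752357731110/1169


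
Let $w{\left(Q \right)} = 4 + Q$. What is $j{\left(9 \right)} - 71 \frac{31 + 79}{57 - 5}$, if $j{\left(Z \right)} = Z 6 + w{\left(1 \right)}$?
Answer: $- \frac{2371}{26} \approx -91.192$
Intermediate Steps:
$j{\left(Z \right)} = 5 + 6 Z$ ($j{\left(Z \right)} = Z 6 + \left(4 + 1\right) = 6 Z + 5 = 5 + 6 Z$)
$j{\left(9 \right)} - 71 \frac{31 + 79}{57 - 5} = \left(5 + 6 \cdot 9\right) - 71 \frac{31 + 79}{57 - 5} = \left(5 + 54\right) - 71 \cdot \frac{110}{52} = 59 - 71 \cdot 110 \cdot \frac{1}{52} = 59 - \frac{3905}{26} = - \frac{2371}{26}$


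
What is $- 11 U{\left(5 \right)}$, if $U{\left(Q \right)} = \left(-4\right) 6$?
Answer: $264$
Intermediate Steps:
$U{\left(Q \right)} = -24$
$- 11 U{\left(5 \right)} = \left(-11\right) \left(-24\right) = 264$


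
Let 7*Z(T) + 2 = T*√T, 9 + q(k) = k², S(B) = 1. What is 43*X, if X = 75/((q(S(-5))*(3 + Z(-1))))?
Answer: -428925/2896 - 22575*I/2896 ≈ -148.11 - 7.7952*I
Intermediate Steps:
q(k) = -9 + k²
Z(T) = -2/7 + T^(3/2)/7 (Z(T) = -2/7 + (T*√T)/7 = -2/7 + T^(3/2)/7)
X = 3675*(-152/7 - 8*I/7)/23168 (X = 75/(((-9 + 1²)*(3 + (-2/7 + (-1)^(3/2)/7)))) = 75/(((-9 + 1)*(3 + (-2/7 + (-I)/7)))) = 75/((-8*(3 + (-2/7 - I/7)))) = 75/((-8*(19/7 - I/7))) = 75/(-152/7 + 8*I/7) = 75*(49*(-152/7 - 8*I/7)/23168) = 3675*(-152/7 - 8*I/7)/23168 ≈ -3.4444 - 0.18128*I)
43*X = 43*(-9975/2896 - 525*I/2896) = -428925/2896 - 22575*I/2896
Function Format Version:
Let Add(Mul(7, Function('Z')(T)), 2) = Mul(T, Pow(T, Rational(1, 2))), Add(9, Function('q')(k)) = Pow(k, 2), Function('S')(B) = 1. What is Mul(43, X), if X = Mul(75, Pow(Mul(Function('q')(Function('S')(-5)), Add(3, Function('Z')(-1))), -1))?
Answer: Add(Rational(-428925, 2896), Mul(Rational(-22575, 2896), I)) ≈ Add(-148.11, Mul(-7.7952, I))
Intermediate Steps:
Function('q')(k) = Add(-9, Pow(k, 2))
Function('Z')(T) = Add(Rational(-2, 7), Mul(Rational(1, 7), Pow(T, Rational(3, 2)))) (Function('Z')(T) = Add(Rational(-2, 7), Mul(Rational(1, 7), Mul(T, Pow(T, Rational(1, 2))))) = Add(Rational(-2, 7), Mul(Rational(1, 7), Pow(T, Rational(3, 2)))))
X = Mul(Rational(3675, 23168), Add(Rational(-152, 7), Mul(Rational(-8, 7), I))) (X = Mul(75, Pow(Mul(Add(-9, Pow(1, 2)), Add(3, Add(Rational(-2, 7), Mul(Rational(1, 7), Pow(-1, Rational(3, 2)))))), -1)) = Mul(75, Pow(Mul(Add(-9, 1), Add(3, Add(Rational(-2, 7), Mul(Rational(1, 7), Mul(-1, I))))), -1)) = Mul(75, Pow(Mul(-8, Add(3, Add(Rational(-2, 7), Mul(Rational(-1, 7), I)))), -1)) = Mul(75, Pow(Mul(-8, Add(Rational(19, 7), Mul(Rational(-1, 7), I))), -1)) = Mul(75, Pow(Add(Rational(-152, 7), Mul(Rational(8, 7), I)), -1)) = Mul(75, Mul(Rational(49, 23168), Add(Rational(-152, 7), Mul(Rational(-8, 7), I)))) = Mul(Rational(3675, 23168), Add(Rational(-152, 7), Mul(Rational(-8, 7), I))) ≈ Add(-3.4444, Mul(-0.18128, I)))
Mul(43, X) = Mul(43, Add(Rational(-9975, 2896), Mul(Rational(-525, 2896), I))) = Add(Rational(-428925, 2896), Mul(Rational(-22575, 2896), I))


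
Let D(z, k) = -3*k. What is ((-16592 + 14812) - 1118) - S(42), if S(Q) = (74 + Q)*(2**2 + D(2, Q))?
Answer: 11254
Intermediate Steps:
S(Q) = (4 - 3*Q)*(74 + Q) (S(Q) = (74 + Q)*(2**2 - 3*Q) = (74 + Q)*(4 - 3*Q) = (4 - 3*Q)*(74 + Q))
((-16592 + 14812) - 1118) - S(42) = ((-16592 + 14812) - 1118) - (296 - 218*42 - 3*42**2) = (-1780 - 1118) - (296 - 9156 - 3*1764) = -2898 - (296 - 9156 - 5292) = -2898 - 1*(-14152) = -2898 + 14152 = 11254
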